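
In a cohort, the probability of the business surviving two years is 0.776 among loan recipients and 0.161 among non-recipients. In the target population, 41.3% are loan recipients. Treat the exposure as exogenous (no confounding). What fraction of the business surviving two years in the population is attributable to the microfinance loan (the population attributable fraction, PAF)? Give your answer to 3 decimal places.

Let p₁ = 0.776, p₀ = 0.161.
Overall risk P(Y=1) = π·p₁ + (1−π)·p₀ = 0.413×0.776 + 0.587×0.161 = 0.415.
Under exogeneity, PAF = [P(Y=1) − p₀] / P(Y=1).
PAF = (0.415 − 0.161) / 0.415 ≈ 0.6120

PAF ≈ 0.612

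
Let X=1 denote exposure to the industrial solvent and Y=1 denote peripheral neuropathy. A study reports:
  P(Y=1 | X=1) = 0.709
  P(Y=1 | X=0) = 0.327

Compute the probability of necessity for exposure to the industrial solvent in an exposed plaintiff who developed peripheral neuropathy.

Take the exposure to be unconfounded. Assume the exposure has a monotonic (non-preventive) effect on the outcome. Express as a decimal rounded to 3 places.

PN ≈ 0.539

Let p₁ = 0.709, p₀ = 0.327.
Under exogeneity and monotonicity, PN = (p₁ − p₀) / p₁.
PN = (0.709 − 0.327) / 0.709 = 0.382 / 0.709 ≈ 0.5388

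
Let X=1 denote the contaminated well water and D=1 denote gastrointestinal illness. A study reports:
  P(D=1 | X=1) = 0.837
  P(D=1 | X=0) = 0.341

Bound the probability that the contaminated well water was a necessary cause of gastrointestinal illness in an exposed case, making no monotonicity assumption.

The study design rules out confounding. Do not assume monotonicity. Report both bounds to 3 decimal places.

0.593 ≤ PN ≤ 0.787

Let p₁ = 0.837, p₀ = 0.341.
Under exogeneity alone the bounds on PN are max{0,(p₁−p₀)/p₁} ≤ PN ≤ min{1,(1−p₀)/p₁}.
  lower = (p₁ − p₀)/p₁ = 0.496 / 0.837 ≈ 0.5926
  upper = min{1, (1 − p₀)/p₁} = 0.659 / 0.837 ≈ 0.7873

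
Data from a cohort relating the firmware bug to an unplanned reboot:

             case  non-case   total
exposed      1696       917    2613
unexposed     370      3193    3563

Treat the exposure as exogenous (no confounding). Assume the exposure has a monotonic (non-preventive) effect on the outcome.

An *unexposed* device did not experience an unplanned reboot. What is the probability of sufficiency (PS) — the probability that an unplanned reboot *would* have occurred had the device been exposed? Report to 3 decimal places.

PS ≈ 0.608

p₁ = P(outcome | exposed) = 1696/2613 = 0.64906
p₀ = P(outcome | unexposed) = 370/3563 = 0.10385
Under exogeneity and monotonicity, PS = (p₁ − p₀)/(1 − p₀).
PS = (0.64906 − 0.10385) / 0.89615 ≈ 0.6084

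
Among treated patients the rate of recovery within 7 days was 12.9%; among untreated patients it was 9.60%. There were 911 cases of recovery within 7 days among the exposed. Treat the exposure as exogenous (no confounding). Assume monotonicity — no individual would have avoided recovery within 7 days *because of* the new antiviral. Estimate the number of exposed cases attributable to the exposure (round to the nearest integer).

about 233 cases

p₁ = 0.129, p₀ = 0.096.
PN = (p₁ − p₀)/p₁ = (0.129 − 0.096) / 0.129 ≈ 0.25581.
Attributable cases ≈ PN × (exposed cases) = 0.25581 × 911 ≈ 233.05.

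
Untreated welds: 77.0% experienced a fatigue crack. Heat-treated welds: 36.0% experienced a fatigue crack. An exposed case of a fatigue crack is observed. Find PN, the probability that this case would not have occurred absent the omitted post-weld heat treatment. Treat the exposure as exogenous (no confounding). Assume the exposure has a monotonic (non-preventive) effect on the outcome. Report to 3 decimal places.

p₁ = 0.77, p₀ = 0.36.
Under exogeneity and monotonicity, PN = (p₁ − p₀) / p₁.
PN = (0.77 − 0.36) / 0.77 = 0.41 / 0.77 ≈ 0.5325

PN ≈ 0.532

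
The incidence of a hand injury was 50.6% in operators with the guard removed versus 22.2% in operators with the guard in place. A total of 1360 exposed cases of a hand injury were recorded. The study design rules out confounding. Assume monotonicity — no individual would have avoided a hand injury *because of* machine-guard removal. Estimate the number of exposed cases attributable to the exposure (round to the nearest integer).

p₁ = 0.506, p₀ = 0.222.
PN = (p₁ − p₀)/p₁ = (0.506 − 0.222) / 0.506 ≈ 0.56126.
Attributable cases ≈ PN × (exposed cases) = 0.56126 × 1360 ≈ 763.32.

about 763 cases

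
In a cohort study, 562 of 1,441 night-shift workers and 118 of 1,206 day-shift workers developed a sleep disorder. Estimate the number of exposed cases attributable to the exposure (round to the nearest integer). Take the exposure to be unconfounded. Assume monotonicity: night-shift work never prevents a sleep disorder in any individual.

p₁ = P(outcome | exposed) = 562/1441 = 0.39001
p₀ = P(outcome | unexposed) = 118/1206 = 0.097844
PN = (p₁ − p₀)/p₁ = (0.39001 − 0.097844) / 0.39001 ≈ 0.74912.
Attributable cases ≈ PN × (exposed cases) = 0.74912 × 562 ≈ 421.01.

about 421 cases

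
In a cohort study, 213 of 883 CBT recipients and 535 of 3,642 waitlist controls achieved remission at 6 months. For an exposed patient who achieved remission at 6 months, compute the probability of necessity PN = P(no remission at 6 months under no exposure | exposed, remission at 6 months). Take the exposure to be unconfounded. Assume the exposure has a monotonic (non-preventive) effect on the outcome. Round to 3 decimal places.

p₁ = P(outcome | exposed) = 213/883 = 0.24122
p₀ = P(outcome | unexposed) = 535/3642 = 0.1469
Under exogeneity and monotonicity, PN = (p₁ − p₀) / p₁.
PN = (0.24122 − 0.1469) / 0.24122 = 0.094326 / 0.24122 ≈ 0.3910

PN ≈ 0.391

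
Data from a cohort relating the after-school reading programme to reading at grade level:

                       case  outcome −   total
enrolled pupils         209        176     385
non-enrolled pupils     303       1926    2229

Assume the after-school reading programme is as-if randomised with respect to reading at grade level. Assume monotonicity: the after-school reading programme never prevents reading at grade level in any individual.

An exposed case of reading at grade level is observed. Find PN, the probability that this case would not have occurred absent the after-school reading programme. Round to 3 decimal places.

PN ≈ 0.750

p₁ = P(outcome | exposed) = 209/385 = 0.54286
p₀ = P(outcome | unexposed) = 303/2229 = 0.13594
Under exogeneity and monotonicity, PN = (p₁ − p₀)/p₁.
PN = (0.54286 − 0.13594) / 0.54286 ≈ 0.7496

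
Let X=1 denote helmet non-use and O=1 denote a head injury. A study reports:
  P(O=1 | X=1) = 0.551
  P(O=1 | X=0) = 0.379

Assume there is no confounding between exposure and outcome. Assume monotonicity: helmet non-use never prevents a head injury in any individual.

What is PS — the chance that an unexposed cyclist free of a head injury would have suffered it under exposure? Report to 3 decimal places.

Let p₁ = 0.551, p₀ = 0.379.
Under exogeneity and monotonicity, PS = (p₁ − p₀) / (1 − p₀).
PS = (0.551 − 0.379) / (1 − 0.379) = 0.172 / 0.621 ≈ 0.2770

PS ≈ 0.277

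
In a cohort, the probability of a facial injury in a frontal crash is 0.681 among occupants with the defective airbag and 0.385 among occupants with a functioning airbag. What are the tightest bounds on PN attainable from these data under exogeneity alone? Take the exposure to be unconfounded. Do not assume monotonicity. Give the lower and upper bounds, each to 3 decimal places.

Let p₁ = 0.681, p₀ = 0.385.
Under exogeneity alone the bounds on PN are max{0,(p₁−p₀)/p₁} ≤ PN ≤ min{1,(1−p₀)/p₁}.
  lower = (p₁ − p₀)/p₁ = 0.296 / 0.681 ≈ 0.4347
  upper = min{1, (1 − p₀)/p₁} = 0.615 / 0.681 ≈ 0.9031

0.435 ≤ PN ≤ 0.903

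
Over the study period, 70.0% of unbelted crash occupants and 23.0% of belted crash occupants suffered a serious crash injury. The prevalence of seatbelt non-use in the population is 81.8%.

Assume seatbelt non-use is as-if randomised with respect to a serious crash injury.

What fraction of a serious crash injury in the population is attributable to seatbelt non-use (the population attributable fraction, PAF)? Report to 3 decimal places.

PAF ≈ 0.626

p₁ = 0.7, p₀ = 0.23.
Overall risk P(Y=1) = π·p₁ + (1−π)·p₀ = 0.818×0.7 + 0.182×0.23 = 0.61446.
Under exogeneity, PAF = [P(Y=1) − p₀] / P(Y=1).
PAF = (0.61446 − 0.23) / 0.61446 ≈ 0.6257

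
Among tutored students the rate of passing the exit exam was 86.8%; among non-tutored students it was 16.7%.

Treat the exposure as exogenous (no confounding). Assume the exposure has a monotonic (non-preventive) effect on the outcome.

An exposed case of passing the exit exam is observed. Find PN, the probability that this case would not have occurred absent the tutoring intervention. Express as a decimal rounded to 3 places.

p₁ = 0.868, p₀ = 0.167.
Under exogeneity and monotonicity, PN = (p₁ − p₀) / p₁.
PN = (0.868 − 0.167) / 0.868 = 0.701 / 0.868 ≈ 0.8076

PN ≈ 0.808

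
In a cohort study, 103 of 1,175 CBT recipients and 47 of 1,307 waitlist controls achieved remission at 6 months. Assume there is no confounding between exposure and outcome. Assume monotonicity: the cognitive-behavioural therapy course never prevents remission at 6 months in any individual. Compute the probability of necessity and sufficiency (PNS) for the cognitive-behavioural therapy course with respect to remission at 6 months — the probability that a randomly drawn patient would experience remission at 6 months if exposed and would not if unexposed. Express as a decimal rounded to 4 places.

PNS ≈ 0.0517

p₁ = P(outcome | exposed) = 103/1175 = 0.08766
p₀ = P(outcome | unexposed) = 47/1307 = 0.03596
Under exogeneity and monotonicity, PNS = p₁ − p₀.
PNS = 0.08766 − 0.03596 = 0.051699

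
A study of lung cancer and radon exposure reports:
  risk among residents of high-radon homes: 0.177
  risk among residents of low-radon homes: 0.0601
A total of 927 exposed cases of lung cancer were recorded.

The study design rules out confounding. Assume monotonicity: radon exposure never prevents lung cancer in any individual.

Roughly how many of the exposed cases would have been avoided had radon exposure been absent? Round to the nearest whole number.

Let p₁ = 0.177, p₀ = 0.0601.
PN = (p₁ − p₀)/p₁ = (0.177 − 0.0601) / 0.177 ≈ 0.66045.
Attributable cases ≈ PN × (exposed cases) = 0.66045 × 927 ≈ 612.24.

about 612 cases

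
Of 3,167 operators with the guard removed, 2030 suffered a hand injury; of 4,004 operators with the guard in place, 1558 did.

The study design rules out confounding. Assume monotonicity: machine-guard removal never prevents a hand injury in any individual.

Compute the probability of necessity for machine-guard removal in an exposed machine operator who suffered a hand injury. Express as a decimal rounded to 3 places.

p₁ = P(outcome | exposed) = 2030/3167 = 0.64099
p₀ = P(outcome | unexposed) = 1558/4004 = 0.38911
Under exogeneity and monotonicity, PN = (p₁ − p₀) / p₁.
PN = (0.64099 − 0.38911) / 0.64099 = 0.25187 / 0.64099 ≈ 0.3929

PN ≈ 0.393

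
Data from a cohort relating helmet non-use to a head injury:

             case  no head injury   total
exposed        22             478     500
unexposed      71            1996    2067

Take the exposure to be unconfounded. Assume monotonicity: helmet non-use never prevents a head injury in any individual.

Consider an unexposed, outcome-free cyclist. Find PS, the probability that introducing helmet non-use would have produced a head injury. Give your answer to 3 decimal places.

p₁ = P(outcome | exposed) = 22/500 = 0.044
p₀ = P(outcome | unexposed) = 71/2067 = 0.034349
Under exogeneity and monotonicity, PS = (p₁ − p₀) / (1 − p₀).
PS = (0.044 − 0.034349) / (1 − 0.034349) = 0.0096507 / 0.96565 ≈ 0.0100

PS ≈ 0.010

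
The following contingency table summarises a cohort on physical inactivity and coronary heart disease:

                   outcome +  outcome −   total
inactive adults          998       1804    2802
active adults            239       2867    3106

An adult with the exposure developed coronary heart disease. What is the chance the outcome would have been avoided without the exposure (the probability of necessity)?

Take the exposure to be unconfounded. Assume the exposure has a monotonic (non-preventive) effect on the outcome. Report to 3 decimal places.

p₁ = P(outcome | exposed) = 998/2802 = 0.35617
p₀ = P(outcome | unexposed) = 239/3106 = 0.076948
Under exogeneity and monotonicity, PN = (p₁ − p₀)/p₁.
PN = (0.35617 − 0.076948) / 0.35617 ≈ 0.7840

PN ≈ 0.784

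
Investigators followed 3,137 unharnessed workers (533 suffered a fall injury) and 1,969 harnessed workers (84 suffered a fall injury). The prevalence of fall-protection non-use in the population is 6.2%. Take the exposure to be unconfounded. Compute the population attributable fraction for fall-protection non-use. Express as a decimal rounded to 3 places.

p₁ = P(outcome | exposed) = 533/3137 = 0.16991
p₀ = P(outcome | unexposed) = 84/1969 = 0.042661
Overall risk P(Y=1) = π·p₁ + (1−π)·p₀ = 0.062×0.16991 + 0.938×0.042661 = 0.050551.
Under exogeneity, PAF = [P(Y=1) − p₀] / P(Y=1).
PAF = (0.050551 − 0.042661) / 0.050551 ≈ 0.1561

PAF ≈ 0.156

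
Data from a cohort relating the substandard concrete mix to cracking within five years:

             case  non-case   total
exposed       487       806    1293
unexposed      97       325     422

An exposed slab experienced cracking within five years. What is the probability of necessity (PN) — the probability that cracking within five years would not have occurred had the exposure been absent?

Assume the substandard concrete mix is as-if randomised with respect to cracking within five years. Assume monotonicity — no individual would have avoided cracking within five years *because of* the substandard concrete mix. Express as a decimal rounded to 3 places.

p₁ = P(outcome | exposed) = 487/1293 = 0.37664
p₀ = P(outcome | unexposed) = 97/422 = 0.22986
Under exogeneity and monotonicity, PN = (p₁ − p₀)/p₁.
PN = (0.37664 − 0.22986) / 0.37664 ≈ 0.3897

PN ≈ 0.390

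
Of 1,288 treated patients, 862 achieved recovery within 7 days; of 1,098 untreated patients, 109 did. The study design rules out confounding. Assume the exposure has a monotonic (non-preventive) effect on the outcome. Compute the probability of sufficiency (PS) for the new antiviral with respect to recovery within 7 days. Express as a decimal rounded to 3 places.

PS ≈ 0.633

p₁ = P(outcome | exposed) = 862/1288 = 0.66925
p₀ = P(outcome | unexposed) = 109/1098 = 0.099271
Under exogeneity and monotonicity, PS = (p₁ − p₀) / (1 − p₀).
PS = (0.66925 − 0.099271) / (1 − 0.099271) = 0.56998 / 0.90073 ≈ 0.6328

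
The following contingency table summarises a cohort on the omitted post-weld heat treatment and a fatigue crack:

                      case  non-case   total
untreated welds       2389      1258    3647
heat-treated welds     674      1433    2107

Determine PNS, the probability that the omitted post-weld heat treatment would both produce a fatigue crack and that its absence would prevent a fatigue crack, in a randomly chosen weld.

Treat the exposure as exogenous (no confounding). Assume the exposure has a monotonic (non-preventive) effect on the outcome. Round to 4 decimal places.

PNS ≈ 0.3352

p₁ = P(outcome | exposed) = 2389/3647 = 0.65506
p₀ = P(outcome | unexposed) = 674/2107 = 0.31989
Under exogeneity and monotonicity, PNS = p₁ − p₀.
PNS = 0.65506 − 0.31989 = 0.33517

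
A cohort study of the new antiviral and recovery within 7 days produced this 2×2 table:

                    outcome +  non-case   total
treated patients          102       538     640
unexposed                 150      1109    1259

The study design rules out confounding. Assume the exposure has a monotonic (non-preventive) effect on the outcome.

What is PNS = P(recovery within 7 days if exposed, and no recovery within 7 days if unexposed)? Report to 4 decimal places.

p₁ = P(outcome | exposed) = 102/640 = 0.15937
p₀ = P(outcome | unexposed) = 150/1259 = 0.11914
Under exogeneity and monotonicity, PNS = p₁ − p₀.
PNS = 0.15937 − 0.11914 = 0.040233

PNS ≈ 0.0402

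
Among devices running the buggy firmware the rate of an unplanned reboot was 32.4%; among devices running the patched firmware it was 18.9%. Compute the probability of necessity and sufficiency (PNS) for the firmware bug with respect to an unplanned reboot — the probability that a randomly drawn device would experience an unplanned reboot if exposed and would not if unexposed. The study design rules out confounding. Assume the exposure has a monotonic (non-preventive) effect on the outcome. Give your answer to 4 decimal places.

PNS ≈ 0.1350

p₁ = 0.324, p₀ = 0.189.
Under exogeneity and monotonicity, PNS = p₁ − p₀.
PNS = 0.324 − 0.189 = 0.135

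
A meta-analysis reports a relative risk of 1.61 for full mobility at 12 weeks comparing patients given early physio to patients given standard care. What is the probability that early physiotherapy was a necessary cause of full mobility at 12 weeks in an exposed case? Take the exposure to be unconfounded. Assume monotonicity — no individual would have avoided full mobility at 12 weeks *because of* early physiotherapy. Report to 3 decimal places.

Under exogeneity and monotonicity, PN = (RR − 1) / RR = 1 − 1/RR.
PN = (1.61 − 1) / 1.61 = 0.61 / 1.61 ≈ 0.3789

PN ≈ 0.379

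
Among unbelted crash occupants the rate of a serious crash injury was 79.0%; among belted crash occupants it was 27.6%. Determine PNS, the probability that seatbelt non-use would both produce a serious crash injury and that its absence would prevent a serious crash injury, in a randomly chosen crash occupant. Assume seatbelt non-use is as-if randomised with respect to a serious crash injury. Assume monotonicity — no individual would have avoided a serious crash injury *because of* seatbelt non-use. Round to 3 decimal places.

PNS ≈ 0.514

p₁ = 0.79, p₀ = 0.276.
Under exogeneity and monotonicity, PNS = p₁ − p₀.
PNS = 0.79 − 0.276 = 0.514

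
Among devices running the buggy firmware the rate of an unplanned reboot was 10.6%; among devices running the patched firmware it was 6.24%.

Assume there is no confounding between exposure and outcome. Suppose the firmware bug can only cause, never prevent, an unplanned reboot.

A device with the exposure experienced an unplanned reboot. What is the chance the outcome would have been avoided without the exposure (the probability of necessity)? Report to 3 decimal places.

PN ≈ 0.411

p₁ = 0.106, p₀ = 0.0624.
Under exogeneity and monotonicity, PN = (p₁ − p₀) / p₁.
PN = (0.106 − 0.0624) / 0.106 = 0.0436 / 0.106 ≈ 0.4113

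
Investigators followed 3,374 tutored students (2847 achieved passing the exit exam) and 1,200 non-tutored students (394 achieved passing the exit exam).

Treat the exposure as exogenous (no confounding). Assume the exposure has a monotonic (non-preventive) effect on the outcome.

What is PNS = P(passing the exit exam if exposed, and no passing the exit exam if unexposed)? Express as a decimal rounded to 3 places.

PNS ≈ 0.515

p₁ = P(outcome | exposed) = 2847/3374 = 0.84381
p₀ = P(outcome | unexposed) = 394/1200 = 0.32833
Under exogeneity and monotonicity, PNS = p₁ − p₀.
PNS = 0.84381 − 0.32833 = 0.51547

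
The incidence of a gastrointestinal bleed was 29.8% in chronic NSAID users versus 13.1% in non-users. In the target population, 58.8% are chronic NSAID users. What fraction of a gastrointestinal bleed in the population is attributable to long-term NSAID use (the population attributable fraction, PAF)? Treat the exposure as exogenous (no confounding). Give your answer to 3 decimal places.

PAF ≈ 0.428

p₁ = 0.298, p₀ = 0.131.
Overall risk P(Y=1) = π·p₁ + (1−π)·p₀ = 0.588×0.298 + 0.412×0.131 = 0.2292.
Under exogeneity, PAF = [P(Y=1) − p₀] / P(Y=1).
PAF = (0.2292 − 0.131) / 0.2292 ≈ 0.4284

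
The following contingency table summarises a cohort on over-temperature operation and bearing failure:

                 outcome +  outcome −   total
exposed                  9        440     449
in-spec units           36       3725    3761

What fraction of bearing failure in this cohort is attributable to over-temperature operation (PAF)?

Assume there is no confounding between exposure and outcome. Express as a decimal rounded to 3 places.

PAF ≈ 0.104

p₁ = P(outcome | exposed) = 9/449 = 0.020045
p₀ = P(outcome | unexposed) = 36/3761 = 0.0095719
Exposure prevalence π = 449/4210 = 0.10665; overall risk P(Y=1) = 0.010689.
Under exogeneity, PAF = [P(Y=1) − p₀]/P(Y=1).
PAF = (0.010689 − 0.0095719) / 0.010689 ≈ 0.1045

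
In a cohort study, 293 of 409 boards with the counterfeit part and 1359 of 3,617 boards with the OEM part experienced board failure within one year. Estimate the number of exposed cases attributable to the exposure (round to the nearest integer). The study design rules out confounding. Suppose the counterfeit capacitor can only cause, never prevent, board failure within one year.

p₁ = P(outcome | exposed) = 293/409 = 0.71638
p₀ = P(outcome | unexposed) = 1359/3617 = 0.37573
PN = (p₁ − p₀)/p₁ = (0.71638 − 0.37573) / 0.71638 ≈ 0.47552.
Attributable cases ≈ PN × (exposed cases) = 0.47552 × 293 ≈ 139.33.

about 139 cases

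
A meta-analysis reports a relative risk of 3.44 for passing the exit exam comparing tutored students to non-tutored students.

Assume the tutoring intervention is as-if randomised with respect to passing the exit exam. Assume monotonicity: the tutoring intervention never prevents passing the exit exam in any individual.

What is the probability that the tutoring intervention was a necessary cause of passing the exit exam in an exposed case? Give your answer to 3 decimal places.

PN ≈ 0.709

Under exogeneity and monotonicity, PN = (RR − 1) / RR = 1 − 1/RR.
PN = (3.44 − 1) / 3.44 = 2.44 / 3.44 ≈ 0.7093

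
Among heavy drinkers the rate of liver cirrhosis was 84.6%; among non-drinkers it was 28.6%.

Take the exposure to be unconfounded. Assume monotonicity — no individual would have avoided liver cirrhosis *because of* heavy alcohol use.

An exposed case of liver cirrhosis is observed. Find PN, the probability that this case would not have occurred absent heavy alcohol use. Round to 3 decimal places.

PN ≈ 0.662

p₁ = 0.846, p₀ = 0.286.
Under exogeneity and monotonicity, PN = (p₁ − p₀) / p₁.
PN = (0.846 − 0.286) / 0.846 = 0.56 / 0.846 ≈ 0.6619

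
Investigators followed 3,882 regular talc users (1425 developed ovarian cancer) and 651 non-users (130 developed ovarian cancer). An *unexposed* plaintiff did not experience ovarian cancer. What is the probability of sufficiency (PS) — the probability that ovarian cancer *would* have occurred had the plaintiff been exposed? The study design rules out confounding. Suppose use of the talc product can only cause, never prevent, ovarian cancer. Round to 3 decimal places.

PS ≈ 0.209

p₁ = P(outcome | exposed) = 1425/3882 = 0.36708
p₀ = P(outcome | unexposed) = 130/651 = 0.19969
Under exogeneity and monotonicity, PS = (p₁ − p₀) / (1 − p₀).
PS = (0.36708 − 0.19969) / (1 − 0.19969) = 0.16739 / 0.80031 ≈ 0.2092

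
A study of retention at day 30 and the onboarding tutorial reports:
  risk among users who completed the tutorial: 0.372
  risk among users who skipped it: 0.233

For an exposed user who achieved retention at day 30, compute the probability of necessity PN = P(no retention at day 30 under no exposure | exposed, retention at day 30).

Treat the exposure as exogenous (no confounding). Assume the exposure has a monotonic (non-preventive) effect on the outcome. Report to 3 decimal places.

PN ≈ 0.374

Let p₁ = 0.372, p₀ = 0.233.
Under exogeneity and monotonicity, PN = (p₁ − p₀) / p₁.
PN = (0.372 − 0.233) / 0.372 = 0.139 / 0.372 ≈ 0.3737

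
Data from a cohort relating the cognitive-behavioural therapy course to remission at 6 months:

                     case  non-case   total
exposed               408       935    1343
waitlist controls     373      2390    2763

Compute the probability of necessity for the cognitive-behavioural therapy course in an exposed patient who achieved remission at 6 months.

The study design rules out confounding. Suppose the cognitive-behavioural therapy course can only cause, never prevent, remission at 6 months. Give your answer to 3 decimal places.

p₁ = P(outcome | exposed) = 408/1343 = 0.3038
p₀ = P(outcome | unexposed) = 373/2763 = 0.135
Under exogeneity and monotonicity, PN = (p₁ − p₀) / p₁.
PN = (0.3038 − 0.135) / 0.3038 = 0.1688 / 0.3038 ≈ 0.5556

PN ≈ 0.556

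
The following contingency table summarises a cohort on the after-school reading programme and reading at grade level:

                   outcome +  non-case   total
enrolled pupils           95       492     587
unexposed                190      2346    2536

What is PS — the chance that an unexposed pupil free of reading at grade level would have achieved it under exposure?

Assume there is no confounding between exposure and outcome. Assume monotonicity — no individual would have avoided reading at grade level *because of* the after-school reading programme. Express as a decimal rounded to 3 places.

PS ≈ 0.094

p₁ = P(outcome | exposed) = 95/587 = 0.16184
p₀ = P(outcome | unexposed) = 190/2536 = 0.074921
Under exogeneity and monotonicity, PS = (p₁ − p₀) / (1 − p₀).
PS = (0.16184 − 0.074921) / (1 − 0.074921) = 0.086919 / 0.92508 ≈ 0.0940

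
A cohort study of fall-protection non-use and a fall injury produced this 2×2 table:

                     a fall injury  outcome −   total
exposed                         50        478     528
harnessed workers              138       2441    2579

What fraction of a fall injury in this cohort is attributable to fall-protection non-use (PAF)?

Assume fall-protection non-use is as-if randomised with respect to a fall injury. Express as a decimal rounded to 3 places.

PAF ≈ 0.116

p₁ = P(outcome | exposed) = 50/528 = 0.094697
p₀ = P(outcome | unexposed) = 138/2579 = 0.053509
Exposure prevalence π = 528/3107 = 0.16994; overall risk P(Y=1) = 0.060509.
Under exogeneity, PAF = [P(Y=1) − p₀]/P(Y=1).
PAF = (0.060509 − 0.053509) / 0.060509 ≈ 0.1157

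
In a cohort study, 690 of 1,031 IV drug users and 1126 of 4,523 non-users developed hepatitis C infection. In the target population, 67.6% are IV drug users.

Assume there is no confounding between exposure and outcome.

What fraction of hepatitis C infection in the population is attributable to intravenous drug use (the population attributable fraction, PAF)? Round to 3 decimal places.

p₁ = P(outcome | exposed) = 690/1031 = 0.66925
p₀ = P(outcome | unexposed) = 1126/4523 = 0.24895
Overall risk P(Y=1) = π·p₁ + (1−π)·p₀ = 0.676×0.66925 + 0.324×0.24895 = 0.53307.
Under exogeneity, PAF = [P(Y=1) − p₀] / P(Y=1).
PAF = (0.53307 − 0.24895) / 0.53307 ≈ 0.5330

PAF ≈ 0.533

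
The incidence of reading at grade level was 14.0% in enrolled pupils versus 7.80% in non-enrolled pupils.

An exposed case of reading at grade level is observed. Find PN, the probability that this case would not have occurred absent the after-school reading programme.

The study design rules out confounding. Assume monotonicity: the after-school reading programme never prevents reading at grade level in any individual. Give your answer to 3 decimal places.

PN ≈ 0.443

p₁ = 0.14, p₀ = 0.078.
Under exogeneity and monotonicity, PN = (p₁ − p₀) / p₁.
PN = (0.14 − 0.078) / 0.14 = 0.062 / 0.14 ≈ 0.4429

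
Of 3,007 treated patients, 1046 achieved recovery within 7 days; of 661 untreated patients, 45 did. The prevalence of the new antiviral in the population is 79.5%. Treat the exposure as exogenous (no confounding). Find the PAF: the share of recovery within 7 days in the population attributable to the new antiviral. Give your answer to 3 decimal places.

PAF ≈ 0.766

p₁ = P(outcome | exposed) = 1046/3007 = 0.34786
p₀ = P(outcome | unexposed) = 45/661 = 0.068079
Overall risk P(Y=1) = π·p₁ + (1−π)·p₀ = 0.795×0.34786 + 0.205×0.068079 = 0.2905.
Under exogeneity, PAF = [P(Y=1) − p₀] / P(Y=1).
PAF = (0.2905 − 0.068079) / 0.2905 ≈ 0.7657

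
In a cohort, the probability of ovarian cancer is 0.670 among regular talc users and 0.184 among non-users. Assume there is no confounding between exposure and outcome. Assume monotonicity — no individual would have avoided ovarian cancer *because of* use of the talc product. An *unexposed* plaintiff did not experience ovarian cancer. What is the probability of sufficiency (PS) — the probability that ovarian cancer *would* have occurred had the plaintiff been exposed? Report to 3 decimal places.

PS ≈ 0.596

Let p₁ = 0.67, p₀ = 0.184.
Under exogeneity and monotonicity, PS = (p₁ − p₀) / (1 − p₀).
PS = (0.67 − 0.184) / (1 − 0.184) = 0.486 / 0.816 ≈ 0.5956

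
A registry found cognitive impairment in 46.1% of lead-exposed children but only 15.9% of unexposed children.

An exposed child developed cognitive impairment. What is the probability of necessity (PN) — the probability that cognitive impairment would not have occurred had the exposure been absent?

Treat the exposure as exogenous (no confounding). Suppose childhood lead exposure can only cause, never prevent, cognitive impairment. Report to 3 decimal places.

PN ≈ 0.655

p₁ = 0.461, p₀ = 0.159.
Under exogeneity and monotonicity, PN = (p₁ − p₀) / p₁.
PN = (0.461 − 0.159) / 0.461 = 0.302 / 0.461 ≈ 0.6551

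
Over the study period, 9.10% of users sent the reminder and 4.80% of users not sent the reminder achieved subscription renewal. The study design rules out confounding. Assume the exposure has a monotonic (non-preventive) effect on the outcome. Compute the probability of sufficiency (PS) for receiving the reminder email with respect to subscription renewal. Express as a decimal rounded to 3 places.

PS ≈ 0.045

p₁ = 0.091, p₀ = 0.048.
Under exogeneity and monotonicity, PS = (p₁ − p₀) / (1 − p₀).
PS = (0.091 − 0.048) / (1 − 0.048) = 0.043 / 0.952 ≈ 0.0452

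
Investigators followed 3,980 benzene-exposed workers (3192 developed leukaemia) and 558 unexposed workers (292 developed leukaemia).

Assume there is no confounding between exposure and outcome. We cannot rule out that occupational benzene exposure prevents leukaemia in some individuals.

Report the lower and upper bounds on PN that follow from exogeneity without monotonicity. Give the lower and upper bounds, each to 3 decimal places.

p₁ = P(outcome | exposed) = 3192/3980 = 0.80201
p₀ = P(outcome | unexposed) = 292/558 = 0.5233
Under exogeneity alone the bounds on PN are max{0,(p₁−p₀)/p₁} ≤ PN ≤ min{1,(1−p₀)/p₁}.
  lower = (p₁ − p₀)/p₁ = 0.27871 / 0.80201 ≈ 0.3475
  upper = min{1, (1 − p₀)/p₁} = 0.4767 / 0.80201 ≈ 0.5944

0.348 ≤ PN ≤ 0.594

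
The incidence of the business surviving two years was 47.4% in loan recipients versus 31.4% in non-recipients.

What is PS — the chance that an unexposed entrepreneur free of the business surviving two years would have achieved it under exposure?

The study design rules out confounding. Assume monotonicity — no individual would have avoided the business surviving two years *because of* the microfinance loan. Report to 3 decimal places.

p₁ = 0.474, p₀ = 0.314.
Under exogeneity and monotonicity, PS = (p₁ − p₀) / (1 − p₀).
PS = (0.474 − 0.314) / (1 − 0.314) = 0.16 / 0.686 ≈ 0.2332

PS ≈ 0.233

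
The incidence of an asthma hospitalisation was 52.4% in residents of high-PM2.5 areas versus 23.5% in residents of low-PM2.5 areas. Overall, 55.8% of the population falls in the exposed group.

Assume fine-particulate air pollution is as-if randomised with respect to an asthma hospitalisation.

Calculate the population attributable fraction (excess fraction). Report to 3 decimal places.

PAF ≈ 0.407

p₁ = 0.524, p₀ = 0.235.
Overall risk P(Y=1) = π·p₁ + (1−π)·p₀ = 0.558×0.524 + 0.442×0.235 = 0.39626.
Under exogeneity, PAF = [P(Y=1) − p₀] / P(Y=1).
PAF = (0.39626 − 0.235) / 0.39626 ≈ 0.4070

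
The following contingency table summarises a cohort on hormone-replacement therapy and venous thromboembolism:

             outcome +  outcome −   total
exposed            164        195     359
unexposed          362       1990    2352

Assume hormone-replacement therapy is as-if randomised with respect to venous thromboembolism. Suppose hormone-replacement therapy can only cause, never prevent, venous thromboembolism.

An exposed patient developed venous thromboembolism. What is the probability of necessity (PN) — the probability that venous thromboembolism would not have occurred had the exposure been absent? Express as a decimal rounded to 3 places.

p₁ = P(outcome | exposed) = 164/359 = 0.45682
p₀ = P(outcome | unexposed) = 362/2352 = 0.15391
Under exogeneity and monotonicity, PN = (p₁ − p₀)/p₁.
PN = (0.45682 − 0.15391) / 0.45682 ≈ 0.6631

PN ≈ 0.663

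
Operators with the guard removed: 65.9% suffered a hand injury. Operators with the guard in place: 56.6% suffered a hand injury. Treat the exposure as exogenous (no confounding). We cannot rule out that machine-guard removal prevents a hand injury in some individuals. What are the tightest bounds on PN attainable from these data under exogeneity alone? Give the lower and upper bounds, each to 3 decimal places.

p₁ = 0.659, p₀ = 0.566.
Under exogeneity alone the bounds on PN are max{0,(p₁−p₀)/p₁} ≤ PN ≤ min{1,(1−p₀)/p₁}.
  lower = (p₁ − p₀)/p₁ = 0.093 / 0.659 ≈ 0.1411
  upper = min{1, (1 − p₀)/p₁} = 0.434 / 0.659 ≈ 0.6586

0.141 ≤ PN ≤ 0.659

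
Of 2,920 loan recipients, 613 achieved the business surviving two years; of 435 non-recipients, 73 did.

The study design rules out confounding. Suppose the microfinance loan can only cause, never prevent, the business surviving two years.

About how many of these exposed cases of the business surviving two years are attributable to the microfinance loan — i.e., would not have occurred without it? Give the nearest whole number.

about 123 cases

p₁ = P(outcome | exposed) = 613/2920 = 0.20993
p₀ = P(outcome | unexposed) = 73/435 = 0.16782
PN = (p₁ − p₀)/p₁ = (0.20993 − 0.16782) / 0.20993 ≈ 0.20062.
Attributable cases ≈ PN × (exposed cases) = 0.20062 × 613 ≈ 122.98.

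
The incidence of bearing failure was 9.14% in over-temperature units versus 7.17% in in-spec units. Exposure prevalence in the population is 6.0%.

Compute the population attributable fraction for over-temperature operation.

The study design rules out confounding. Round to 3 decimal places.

p₁ = 0.0914, p₀ = 0.0717.
Overall risk P(Y=1) = π·p₁ + (1−π)·p₀ = 0.06×0.0914 + 0.94×0.0717 = 0.072882.
Under exogeneity, PAF = [P(Y=1) − p₀] / P(Y=1).
PAF = (0.072882 − 0.0717) / 0.072882 ≈ 0.0162

PAF ≈ 0.016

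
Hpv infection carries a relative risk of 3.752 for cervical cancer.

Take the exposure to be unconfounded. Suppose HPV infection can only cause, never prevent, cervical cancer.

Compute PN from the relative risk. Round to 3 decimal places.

PN ≈ 0.733

Under exogeneity and monotonicity, PN = (RR − 1) / RR = 1 − 1/RR.
PN = (3.752 − 1) / 3.752 = 2.752 / 3.752 ≈ 0.7335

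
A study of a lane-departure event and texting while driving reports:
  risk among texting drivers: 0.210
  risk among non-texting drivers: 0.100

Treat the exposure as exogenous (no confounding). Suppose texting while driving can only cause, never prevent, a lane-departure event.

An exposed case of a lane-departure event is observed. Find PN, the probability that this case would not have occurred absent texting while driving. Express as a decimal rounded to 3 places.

Let p₁ = 0.21, p₀ = 0.1.
Under exogeneity and monotonicity, PN = (p₁ − p₀) / p₁.
PN = (0.21 − 0.1) / 0.21 = 0.11 / 0.21 ≈ 0.5238

PN ≈ 0.524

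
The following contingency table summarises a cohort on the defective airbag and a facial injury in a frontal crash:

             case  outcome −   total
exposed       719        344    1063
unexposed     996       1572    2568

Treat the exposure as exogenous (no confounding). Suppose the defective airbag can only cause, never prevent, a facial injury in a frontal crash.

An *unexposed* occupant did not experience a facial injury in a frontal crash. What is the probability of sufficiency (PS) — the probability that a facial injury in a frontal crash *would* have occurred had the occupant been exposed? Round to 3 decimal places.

p₁ = P(outcome | exposed) = 719/1063 = 0.67639
p₀ = P(outcome | unexposed) = 996/2568 = 0.38785
Under exogeneity and monotonicity, PS = (p₁ − p₀)/(1 − p₀).
PS = (0.67639 − 0.38785) / 0.61215 ≈ 0.4714

PS ≈ 0.471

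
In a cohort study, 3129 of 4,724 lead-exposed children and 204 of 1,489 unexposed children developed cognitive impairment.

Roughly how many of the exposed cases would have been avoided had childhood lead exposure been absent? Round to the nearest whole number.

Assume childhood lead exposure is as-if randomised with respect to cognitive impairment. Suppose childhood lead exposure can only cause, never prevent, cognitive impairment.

about 2482 cases

p₁ = P(outcome | exposed) = 3129/4724 = 0.66236
p₀ = P(outcome | unexposed) = 204/1489 = 0.137
PN = (p₁ − p₀)/p₁ = (0.66236 − 0.137) / 0.66236 ≈ 0.79316.
Attributable cases ≈ PN × (exposed cases) = 0.79316 × 3129 ≈ 2481.79.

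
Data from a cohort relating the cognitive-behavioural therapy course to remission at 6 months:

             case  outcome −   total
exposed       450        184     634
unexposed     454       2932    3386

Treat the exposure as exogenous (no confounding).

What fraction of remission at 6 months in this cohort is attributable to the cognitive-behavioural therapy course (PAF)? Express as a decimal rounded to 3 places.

p₁ = P(outcome | exposed) = 450/634 = 0.70978
p₀ = P(outcome | unexposed) = 454/3386 = 0.13408
Exposure prevalence π = 634/4020 = 0.15771; overall risk P(Y=1) = 0.22488.
Under exogeneity, PAF = [P(Y=1) − p₀]/P(Y=1).
PAF = (0.22488 − 0.13408) / 0.22488 ≈ 0.4038

PAF ≈ 0.404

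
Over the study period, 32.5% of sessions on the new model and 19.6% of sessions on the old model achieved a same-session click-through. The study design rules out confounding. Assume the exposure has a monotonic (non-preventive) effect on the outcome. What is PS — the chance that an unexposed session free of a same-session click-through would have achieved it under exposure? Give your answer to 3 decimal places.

p₁ = 0.325, p₀ = 0.196.
Under exogeneity and monotonicity, PS = (p₁ − p₀) / (1 − p₀).
PS = (0.325 − 0.196) / (1 − 0.196) = 0.129 / 0.804 ≈ 0.1604

PS ≈ 0.160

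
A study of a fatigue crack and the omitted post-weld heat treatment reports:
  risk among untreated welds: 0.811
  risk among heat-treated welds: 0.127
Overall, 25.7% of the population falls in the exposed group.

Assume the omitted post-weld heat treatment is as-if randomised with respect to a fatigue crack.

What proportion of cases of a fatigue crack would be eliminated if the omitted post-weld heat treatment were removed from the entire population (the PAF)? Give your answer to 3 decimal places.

PAF ≈ 0.581

Let p₁ = 0.811, p₀ = 0.127.
Overall risk P(Y=1) = π·p₁ + (1−π)·p₀ = 0.257×0.811 + 0.743×0.127 = 0.30279.
Under exogeneity, PAF = [P(Y=1) − p₀] / P(Y=1).
PAF = (0.30279 − 0.127) / 0.30279 ≈ 0.5806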